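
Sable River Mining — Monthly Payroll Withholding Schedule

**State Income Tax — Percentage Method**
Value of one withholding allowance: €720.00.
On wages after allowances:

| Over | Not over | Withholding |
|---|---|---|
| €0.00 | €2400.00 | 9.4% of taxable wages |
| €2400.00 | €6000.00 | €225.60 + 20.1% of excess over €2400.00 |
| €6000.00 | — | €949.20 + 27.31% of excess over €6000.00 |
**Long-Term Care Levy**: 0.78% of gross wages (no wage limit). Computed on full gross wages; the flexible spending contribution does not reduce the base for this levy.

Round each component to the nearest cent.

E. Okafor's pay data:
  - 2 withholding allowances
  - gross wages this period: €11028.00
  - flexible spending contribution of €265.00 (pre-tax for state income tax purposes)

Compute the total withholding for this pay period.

State Income Tax: taxable = €11028.00 − €265.00 − 2×€720.00 = €9323.00
  €949.20 + 27.31% × (€9323.00 − €6000.00) = €949.20 + 27.31% × €3323.00 = €1856.71
Long-Term Care Levy: 0.78% × €11028.00 = €86.02
Total: €1856.71 + €86.02 = €1942.73

€1942.73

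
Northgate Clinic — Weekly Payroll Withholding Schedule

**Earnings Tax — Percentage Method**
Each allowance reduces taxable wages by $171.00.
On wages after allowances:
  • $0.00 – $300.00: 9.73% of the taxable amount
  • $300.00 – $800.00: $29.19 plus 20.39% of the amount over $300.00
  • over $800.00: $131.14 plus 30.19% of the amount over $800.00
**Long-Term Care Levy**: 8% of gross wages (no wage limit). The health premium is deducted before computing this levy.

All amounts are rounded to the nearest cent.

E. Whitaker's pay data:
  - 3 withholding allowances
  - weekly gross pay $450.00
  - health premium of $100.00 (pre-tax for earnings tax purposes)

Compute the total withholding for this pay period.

Earnings Tax: taxable = $450.00 − $100.00 − 3×$171.00 = $-163.00
  Taxable ≤ 0 → $0.00
Long-Term Care Levy: 8% × $350.00 = $28.00
Total: $0.00 + $28.00 = $28.00

$28.00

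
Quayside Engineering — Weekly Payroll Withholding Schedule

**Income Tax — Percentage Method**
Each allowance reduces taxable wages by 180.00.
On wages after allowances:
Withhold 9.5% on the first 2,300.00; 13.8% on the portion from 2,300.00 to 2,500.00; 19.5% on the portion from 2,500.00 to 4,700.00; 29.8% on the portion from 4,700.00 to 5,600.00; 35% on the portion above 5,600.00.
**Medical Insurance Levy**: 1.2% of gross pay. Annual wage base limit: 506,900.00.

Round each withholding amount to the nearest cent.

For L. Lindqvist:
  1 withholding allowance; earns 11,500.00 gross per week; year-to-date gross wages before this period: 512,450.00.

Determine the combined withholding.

2,945.30

Income Tax: taxable = 11,500.00 − 1×180.00 = 11,320.00
  943.30 + 35% × (11,320.00 − 5,600.00) = 943.30 + 35% × 5,720.00 = 2,945.30
Medical Insurance Levy: YTD 512,450.00 ≥ cap 506,900.00 → 0.00
Total: 2,945.30 + 0.00 = 2,945.30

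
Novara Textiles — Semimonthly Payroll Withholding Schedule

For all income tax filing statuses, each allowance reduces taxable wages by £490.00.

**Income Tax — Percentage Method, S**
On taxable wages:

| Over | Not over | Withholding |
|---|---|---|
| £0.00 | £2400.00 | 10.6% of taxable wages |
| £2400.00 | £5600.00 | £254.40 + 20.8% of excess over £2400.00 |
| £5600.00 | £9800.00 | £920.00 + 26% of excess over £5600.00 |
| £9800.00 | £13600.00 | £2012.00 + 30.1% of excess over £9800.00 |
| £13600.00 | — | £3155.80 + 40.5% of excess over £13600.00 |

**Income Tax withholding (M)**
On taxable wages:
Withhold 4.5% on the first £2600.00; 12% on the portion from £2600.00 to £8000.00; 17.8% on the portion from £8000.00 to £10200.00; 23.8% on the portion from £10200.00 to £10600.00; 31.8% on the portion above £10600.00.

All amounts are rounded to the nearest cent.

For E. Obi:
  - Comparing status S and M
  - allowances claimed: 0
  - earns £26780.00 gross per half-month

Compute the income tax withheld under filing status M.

Income Tax (M): taxable = £26780.00
  £1251.80 + 31.8% × (£26780.00 − £10600.00) = £1251.80 + 31.8% × £16180.00 = £6397.04

£6397.04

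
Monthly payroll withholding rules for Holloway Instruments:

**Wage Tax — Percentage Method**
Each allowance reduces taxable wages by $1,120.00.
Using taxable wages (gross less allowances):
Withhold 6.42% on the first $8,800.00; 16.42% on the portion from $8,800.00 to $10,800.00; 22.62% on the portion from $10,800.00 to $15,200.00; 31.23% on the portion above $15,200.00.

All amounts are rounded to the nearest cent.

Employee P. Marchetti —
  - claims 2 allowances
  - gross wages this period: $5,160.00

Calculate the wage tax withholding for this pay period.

Wage Tax: taxable = $5,160.00 − 2×$1,120.00 = $2,920.00
  6.42% × $2,920.00 = $187.46

$187.46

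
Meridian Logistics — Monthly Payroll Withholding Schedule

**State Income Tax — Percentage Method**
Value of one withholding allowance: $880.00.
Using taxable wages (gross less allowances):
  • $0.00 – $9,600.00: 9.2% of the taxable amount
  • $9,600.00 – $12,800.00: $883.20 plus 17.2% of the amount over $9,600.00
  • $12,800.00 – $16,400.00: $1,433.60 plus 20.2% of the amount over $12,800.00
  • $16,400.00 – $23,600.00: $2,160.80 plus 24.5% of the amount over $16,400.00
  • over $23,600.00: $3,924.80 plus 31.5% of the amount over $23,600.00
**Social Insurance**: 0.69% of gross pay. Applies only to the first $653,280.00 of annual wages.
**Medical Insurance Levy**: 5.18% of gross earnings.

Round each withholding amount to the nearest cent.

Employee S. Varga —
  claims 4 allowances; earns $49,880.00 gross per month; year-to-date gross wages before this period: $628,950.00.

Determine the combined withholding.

State Income Tax: taxable = $49,880.00 − 4×$880.00 = $46,360.00
  $3,924.80 + 31.5% × ($46,360.00 − $23,600.00) = $3,924.80 + 31.5% × $22,760.00 = $11,094.20
Social Insurance: cap $653,280.00 − YTD $628,950.00 = $24,330.00 subject; 0.69% × $24,330.00 = $167.88
Medical Insurance Levy: 5.18% × $49,880.00 = $2,583.78
Total: $11,094.20 + $167.88 + $2,583.78 = $13,845.86

$13,845.86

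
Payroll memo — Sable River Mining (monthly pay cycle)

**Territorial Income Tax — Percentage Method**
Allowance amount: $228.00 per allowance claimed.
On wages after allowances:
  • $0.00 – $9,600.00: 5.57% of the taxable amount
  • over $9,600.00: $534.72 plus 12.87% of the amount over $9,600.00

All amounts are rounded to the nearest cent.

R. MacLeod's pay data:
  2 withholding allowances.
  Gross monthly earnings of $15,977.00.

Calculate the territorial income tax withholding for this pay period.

Territorial Income Tax: taxable = $15,977.00 − 2×$228.00 = $15,521.00
  $534.72 + 12.87% × ($15,521.00 − $9,600.00) = $534.72 + 12.87% × $5,921.00 = $1,296.75

$1,296.75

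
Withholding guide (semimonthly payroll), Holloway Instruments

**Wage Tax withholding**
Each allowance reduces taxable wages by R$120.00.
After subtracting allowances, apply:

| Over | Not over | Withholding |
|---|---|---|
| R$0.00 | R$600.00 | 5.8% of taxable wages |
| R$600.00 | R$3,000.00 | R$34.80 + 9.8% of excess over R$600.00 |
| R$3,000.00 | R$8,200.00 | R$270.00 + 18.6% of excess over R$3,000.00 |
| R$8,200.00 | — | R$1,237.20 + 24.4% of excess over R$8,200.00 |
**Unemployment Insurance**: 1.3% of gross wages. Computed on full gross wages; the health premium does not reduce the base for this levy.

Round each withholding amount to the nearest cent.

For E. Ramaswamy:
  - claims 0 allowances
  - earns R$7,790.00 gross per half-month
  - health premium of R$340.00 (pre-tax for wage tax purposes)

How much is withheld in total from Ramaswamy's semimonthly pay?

Wage Tax: taxable = R$7,790.00 − R$340.00 = R$7,450.00
  R$270.00 + 18.6% × (R$7,450.00 − R$3,000.00) = R$270.00 + 18.6% × R$4,450.00 = R$1,097.70
Unemployment Insurance: 1.3% × R$7,790.00 = R$101.27
Total: R$1,097.70 + R$101.27 = R$1,198.97

R$1,198.97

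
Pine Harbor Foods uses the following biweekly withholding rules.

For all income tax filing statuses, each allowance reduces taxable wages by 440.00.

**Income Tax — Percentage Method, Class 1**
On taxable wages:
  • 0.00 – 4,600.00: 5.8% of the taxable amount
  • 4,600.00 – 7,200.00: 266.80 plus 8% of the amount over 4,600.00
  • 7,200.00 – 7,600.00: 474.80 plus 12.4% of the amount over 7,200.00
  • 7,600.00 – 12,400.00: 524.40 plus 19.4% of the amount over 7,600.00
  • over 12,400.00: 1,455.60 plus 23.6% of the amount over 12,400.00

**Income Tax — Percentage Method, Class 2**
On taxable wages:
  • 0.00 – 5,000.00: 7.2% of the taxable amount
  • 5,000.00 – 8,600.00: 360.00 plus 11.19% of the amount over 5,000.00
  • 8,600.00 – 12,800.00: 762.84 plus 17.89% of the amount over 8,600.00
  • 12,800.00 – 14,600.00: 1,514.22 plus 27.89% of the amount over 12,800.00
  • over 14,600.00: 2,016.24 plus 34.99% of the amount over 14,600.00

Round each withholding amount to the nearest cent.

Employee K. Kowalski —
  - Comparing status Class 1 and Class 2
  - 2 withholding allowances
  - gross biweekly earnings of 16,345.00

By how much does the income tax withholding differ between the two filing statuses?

139.96

Income Tax (Class 1): taxable = 16,345.00 − 2×440.00 = 15,465.00
  1,455.60 + 23.6% × (15,465.00 − 12,400.00) = 1,455.60 + 23.6% × 3,065.00 = 2,178.94
Income Tax (Class 2): taxable = 16,345.00 − 2×440.00 = 15,465.00
  2,016.24 + 34.99% × (15,465.00 − 14,600.00) = 2,016.24 + 34.99% × 865.00 = 2,318.90
Difference: |2,178.94 − 2,318.90| = 139.96 (higher under Class 2)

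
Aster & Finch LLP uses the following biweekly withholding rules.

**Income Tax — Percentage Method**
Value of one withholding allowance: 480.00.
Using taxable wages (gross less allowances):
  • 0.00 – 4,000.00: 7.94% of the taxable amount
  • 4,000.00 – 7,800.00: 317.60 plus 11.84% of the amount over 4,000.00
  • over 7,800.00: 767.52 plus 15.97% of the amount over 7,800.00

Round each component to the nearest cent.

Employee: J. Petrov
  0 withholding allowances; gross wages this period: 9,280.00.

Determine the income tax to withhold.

Income Tax: taxable = 9,280.00
  767.52 + 15.97% × (9,280.00 − 7,800.00) = 767.52 + 15.97% × 1,480.00 = 1,003.88

1,003.88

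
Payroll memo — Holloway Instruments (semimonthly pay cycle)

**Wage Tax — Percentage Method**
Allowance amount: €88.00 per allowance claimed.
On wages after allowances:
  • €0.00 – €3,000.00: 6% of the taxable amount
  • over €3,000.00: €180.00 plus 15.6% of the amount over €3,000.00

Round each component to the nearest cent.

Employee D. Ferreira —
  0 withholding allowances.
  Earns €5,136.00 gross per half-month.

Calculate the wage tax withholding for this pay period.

Wage Tax: taxable = €5,136.00
  €180.00 + 15.6% × (€5,136.00 − €3,000.00) = €180.00 + 15.6% × €2,136.00 = €513.22

€513.22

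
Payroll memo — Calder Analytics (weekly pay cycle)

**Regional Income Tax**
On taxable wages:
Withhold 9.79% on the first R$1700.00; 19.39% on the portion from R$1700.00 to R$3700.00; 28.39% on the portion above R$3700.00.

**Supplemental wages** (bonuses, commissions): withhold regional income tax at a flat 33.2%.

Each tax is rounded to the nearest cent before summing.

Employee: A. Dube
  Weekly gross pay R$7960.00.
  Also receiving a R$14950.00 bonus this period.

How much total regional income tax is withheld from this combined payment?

Regional Income Tax: taxable = R$7960.00
  R$554.23 + 28.39% × (R$7960.00 − R$3700.00) = R$554.23 + 28.39% × R$4260.00 = R$1763.64
Supplemental (33.2% flat on bonus): 33.2% × R$14950.00 = R$4963.40
Total regional income tax: R$1763.64 + R$4963.40 = R$6727.04

R$6727.04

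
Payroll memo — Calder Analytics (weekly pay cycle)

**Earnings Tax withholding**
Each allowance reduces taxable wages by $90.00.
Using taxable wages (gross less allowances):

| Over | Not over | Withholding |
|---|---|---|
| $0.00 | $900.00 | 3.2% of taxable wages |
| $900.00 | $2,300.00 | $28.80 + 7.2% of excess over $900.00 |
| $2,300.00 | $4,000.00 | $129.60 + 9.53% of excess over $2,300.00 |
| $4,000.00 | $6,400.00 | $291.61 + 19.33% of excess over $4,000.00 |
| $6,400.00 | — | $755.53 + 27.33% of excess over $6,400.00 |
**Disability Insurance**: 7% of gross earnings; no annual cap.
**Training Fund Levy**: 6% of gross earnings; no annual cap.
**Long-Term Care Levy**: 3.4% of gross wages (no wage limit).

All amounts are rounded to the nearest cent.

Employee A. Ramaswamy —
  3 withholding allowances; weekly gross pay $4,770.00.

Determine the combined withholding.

Earnings Tax: taxable = $4,770.00 − 3×$90.00 = $4,500.00
  $291.61 + 19.33% × ($4,500.00 − $4,000.00) = $291.61 + 19.33% × $500.00 = $388.26
Disability Insurance: 7% × $4,770.00 = $333.90
Training Fund Levy: 6% × $4,770.00 = $286.20
Long-Term Care Levy: 3.4% × $4,770.00 = $162.18
Total: $388.26 + $333.90 + $286.20 + $162.18 = $1,170.54

$1,170.54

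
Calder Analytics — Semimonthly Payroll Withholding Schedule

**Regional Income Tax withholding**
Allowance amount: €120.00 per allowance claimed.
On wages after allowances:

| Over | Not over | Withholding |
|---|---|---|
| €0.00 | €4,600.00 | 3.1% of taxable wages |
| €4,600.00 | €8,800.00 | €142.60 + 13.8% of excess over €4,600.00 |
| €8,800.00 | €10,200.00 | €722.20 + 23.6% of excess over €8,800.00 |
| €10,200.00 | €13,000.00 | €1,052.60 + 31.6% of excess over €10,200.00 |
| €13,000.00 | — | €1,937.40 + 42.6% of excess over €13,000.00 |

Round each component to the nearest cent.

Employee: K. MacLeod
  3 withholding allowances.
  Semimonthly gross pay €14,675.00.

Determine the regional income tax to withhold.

€2,497.59

Regional Income Tax: taxable = €14,675.00 − 3×€120.00 = €14,315.00
  €1,937.40 + 42.6% × (€14,315.00 − €13,000.00) = €1,937.40 + 42.6% × €1,315.00 = €2,497.59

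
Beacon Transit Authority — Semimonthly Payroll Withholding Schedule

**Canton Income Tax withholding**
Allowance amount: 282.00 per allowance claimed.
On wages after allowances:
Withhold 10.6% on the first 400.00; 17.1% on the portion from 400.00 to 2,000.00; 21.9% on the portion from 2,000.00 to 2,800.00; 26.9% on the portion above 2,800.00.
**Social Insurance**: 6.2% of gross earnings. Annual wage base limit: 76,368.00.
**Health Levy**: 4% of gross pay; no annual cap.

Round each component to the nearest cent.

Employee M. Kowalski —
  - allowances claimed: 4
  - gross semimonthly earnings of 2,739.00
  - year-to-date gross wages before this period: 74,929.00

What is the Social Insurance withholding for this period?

Social Insurance: cap 76,368.00 − YTD 74,929.00 = 1,439.00 subject; 6.2% × 1,439.00 = 89.22

89.22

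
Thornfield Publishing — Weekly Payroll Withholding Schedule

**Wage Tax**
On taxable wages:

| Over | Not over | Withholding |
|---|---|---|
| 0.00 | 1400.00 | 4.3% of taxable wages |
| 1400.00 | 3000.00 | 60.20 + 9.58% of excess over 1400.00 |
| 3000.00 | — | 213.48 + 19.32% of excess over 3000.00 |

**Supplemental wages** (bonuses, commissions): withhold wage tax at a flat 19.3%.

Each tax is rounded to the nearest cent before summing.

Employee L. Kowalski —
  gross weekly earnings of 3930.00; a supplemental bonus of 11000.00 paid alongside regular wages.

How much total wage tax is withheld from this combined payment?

2516.16

Wage Tax: taxable = 3930.00
  213.48 + 19.32% × (3930.00 − 3000.00) = 213.48 + 19.32% × 930.00 = 393.16
Supplemental (19.3% flat on bonus): 19.3% × 11000.00 = 2123.00
Total wage tax: 393.16 + 2123.00 = 2516.16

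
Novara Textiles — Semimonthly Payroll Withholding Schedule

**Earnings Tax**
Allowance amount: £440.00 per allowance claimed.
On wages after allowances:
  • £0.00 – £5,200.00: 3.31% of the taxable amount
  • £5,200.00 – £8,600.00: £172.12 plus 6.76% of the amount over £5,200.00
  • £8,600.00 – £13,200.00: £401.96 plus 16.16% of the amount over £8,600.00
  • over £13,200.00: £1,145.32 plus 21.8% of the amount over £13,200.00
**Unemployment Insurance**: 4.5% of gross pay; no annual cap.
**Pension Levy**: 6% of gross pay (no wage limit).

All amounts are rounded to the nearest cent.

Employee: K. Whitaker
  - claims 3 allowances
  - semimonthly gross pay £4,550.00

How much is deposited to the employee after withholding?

£3,965.34

Earnings Tax: taxable = £4,550.00 − 3×£440.00 = £3,230.00
  3.31% × £3,230.00 = £106.91
Unemployment Insurance: 4.5% × £4,550.00 = £204.75
Pension Levy: 6% × £4,550.00 = £273.00
Total withheld: £106.91 + £204.75 + £273.00 = £584.66
Net pay: £4,550.00 − £584.66 = £3,965.34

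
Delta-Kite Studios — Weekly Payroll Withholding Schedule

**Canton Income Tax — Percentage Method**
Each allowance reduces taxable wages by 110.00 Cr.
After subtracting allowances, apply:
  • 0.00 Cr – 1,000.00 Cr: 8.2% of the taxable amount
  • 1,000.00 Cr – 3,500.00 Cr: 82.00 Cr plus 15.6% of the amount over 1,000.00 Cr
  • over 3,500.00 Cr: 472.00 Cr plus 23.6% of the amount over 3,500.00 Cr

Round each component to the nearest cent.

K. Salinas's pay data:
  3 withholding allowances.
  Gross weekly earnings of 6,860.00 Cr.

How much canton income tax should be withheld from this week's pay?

1,187.08 Cr

Canton Income Tax: taxable = 6,860.00 Cr − 3×110.00 Cr = 6,530.00 Cr
  472.00 Cr + 23.6% × (6,530.00 Cr − 3,500.00 Cr) = 472.00 Cr + 23.6% × 3,030.00 Cr = 1,187.08 Cr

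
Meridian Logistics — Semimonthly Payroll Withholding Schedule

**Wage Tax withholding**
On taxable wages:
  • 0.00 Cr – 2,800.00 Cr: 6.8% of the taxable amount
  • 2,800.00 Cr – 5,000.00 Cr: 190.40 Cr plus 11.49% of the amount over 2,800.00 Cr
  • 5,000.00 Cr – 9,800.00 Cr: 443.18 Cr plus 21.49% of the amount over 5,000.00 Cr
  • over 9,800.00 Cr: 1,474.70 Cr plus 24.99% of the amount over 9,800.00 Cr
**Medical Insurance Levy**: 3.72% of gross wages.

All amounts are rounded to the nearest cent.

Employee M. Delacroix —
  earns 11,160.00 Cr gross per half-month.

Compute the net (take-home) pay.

Wage Tax: taxable = 11,160.00 Cr
  1,474.70 Cr + 24.99% × (11,160.00 Cr − 9,800.00 Cr) = 1,474.70 Cr + 24.99% × 1,360.00 Cr = 1,814.56 Cr
Medical Insurance Levy: 3.72% × 11,160.00 Cr = 415.15 Cr
Total withheld: 1,814.56 Cr + 415.15 Cr = 2,229.71 Cr
Net pay: 11,160.00 Cr − 2,229.71 Cr = 8,930.29 Cr

8,930.29 Cr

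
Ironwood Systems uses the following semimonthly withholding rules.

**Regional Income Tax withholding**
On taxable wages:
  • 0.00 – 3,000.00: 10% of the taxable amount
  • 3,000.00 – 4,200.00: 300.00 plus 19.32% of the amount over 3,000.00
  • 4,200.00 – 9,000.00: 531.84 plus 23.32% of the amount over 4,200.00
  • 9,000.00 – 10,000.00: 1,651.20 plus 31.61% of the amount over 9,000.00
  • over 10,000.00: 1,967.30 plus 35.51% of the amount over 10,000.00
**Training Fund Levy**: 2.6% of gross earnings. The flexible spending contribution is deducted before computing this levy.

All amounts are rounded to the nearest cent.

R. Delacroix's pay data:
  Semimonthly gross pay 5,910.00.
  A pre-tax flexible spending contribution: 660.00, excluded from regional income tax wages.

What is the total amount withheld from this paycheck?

913.20

Regional Income Tax: taxable = 5,910.00 − 660.00 = 5,250.00
  531.84 + 23.32% × (5,250.00 − 4,200.00) = 531.84 + 23.32% × 1,050.00 = 776.70
Training Fund Levy: 2.6% × 5,250.00 = 136.50
Total: 776.70 + 136.50 = 913.20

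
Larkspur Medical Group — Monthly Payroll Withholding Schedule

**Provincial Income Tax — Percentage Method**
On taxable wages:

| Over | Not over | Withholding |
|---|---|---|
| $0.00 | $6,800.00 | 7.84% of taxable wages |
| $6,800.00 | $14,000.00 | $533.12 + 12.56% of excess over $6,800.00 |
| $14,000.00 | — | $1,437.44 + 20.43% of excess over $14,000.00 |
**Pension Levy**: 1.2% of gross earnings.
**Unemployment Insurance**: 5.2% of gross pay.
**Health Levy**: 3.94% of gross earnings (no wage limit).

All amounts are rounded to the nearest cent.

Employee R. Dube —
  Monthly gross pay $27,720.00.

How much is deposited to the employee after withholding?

$20,613.31

Provincial Income Tax: taxable = $27,720.00
  $1,437.44 + 20.43% × ($27,720.00 − $14,000.00) = $1,437.44 + 20.43% × $13,720.00 = $4,240.44
Pension Levy: 1.2% × $27,720.00 = $332.64
Unemployment Insurance: 5.2% × $27,720.00 = $1,441.44
Health Levy: 3.94% × $27,720.00 = $1,092.17
Total withheld: $4,240.44 + $332.64 + $1,441.44 + $1,092.17 = $7,106.69
Net pay: $27,720.00 − $7,106.69 = $20,613.31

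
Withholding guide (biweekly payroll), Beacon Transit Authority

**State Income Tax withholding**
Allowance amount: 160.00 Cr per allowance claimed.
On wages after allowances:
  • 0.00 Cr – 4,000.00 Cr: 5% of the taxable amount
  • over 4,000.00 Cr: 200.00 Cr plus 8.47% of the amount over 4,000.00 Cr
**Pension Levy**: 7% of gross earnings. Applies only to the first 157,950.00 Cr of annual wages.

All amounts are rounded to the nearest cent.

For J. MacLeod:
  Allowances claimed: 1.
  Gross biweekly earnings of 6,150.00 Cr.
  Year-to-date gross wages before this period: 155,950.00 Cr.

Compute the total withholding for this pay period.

508.55 Cr

State Income Tax: taxable = 6,150.00 Cr − 1×160.00 Cr = 5,990.00 Cr
  200.00 Cr + 8.47% × (5,990.00 Cr − 4,000.00 Cr) = 200.00 Cr + 8.47% × 1,990.00 Cr = 368.55 Cr
Pension Levy: cap 157,950.00 Cr − YTD 155,950.00 Cr = 2,000.00 Cr subject; 7% × 2,000.00 Cr = 140.00 Cr
Total: 368.55 Cr + 140.00 Cr = 508.55 Cr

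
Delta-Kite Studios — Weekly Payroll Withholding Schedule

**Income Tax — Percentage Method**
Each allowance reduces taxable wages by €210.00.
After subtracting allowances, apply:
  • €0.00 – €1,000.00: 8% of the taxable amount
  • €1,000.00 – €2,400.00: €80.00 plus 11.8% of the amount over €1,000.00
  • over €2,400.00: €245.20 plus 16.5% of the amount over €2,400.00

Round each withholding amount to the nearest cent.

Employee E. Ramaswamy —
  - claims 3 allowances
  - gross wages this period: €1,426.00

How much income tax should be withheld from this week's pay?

Income Tax: taxable = €1,426.00 − 3×€210.00 = €796.00
  8% × €796.00 = €63.68

€63.68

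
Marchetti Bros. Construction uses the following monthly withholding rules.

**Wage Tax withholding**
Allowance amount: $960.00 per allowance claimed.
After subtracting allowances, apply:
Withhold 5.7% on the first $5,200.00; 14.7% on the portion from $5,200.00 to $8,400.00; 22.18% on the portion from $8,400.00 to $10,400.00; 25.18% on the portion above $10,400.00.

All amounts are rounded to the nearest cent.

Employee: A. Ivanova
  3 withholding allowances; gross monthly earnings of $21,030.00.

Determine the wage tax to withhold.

Wage Tax: taxable = $21,030.00 − 3×$960.00 = $18,150.00
  $1,210.40 + 25.18% × ($18,150.00 − $10,400.00) = $1,210.40 + 25.18% × $7,750.00 = $3,161.85

$3,161.85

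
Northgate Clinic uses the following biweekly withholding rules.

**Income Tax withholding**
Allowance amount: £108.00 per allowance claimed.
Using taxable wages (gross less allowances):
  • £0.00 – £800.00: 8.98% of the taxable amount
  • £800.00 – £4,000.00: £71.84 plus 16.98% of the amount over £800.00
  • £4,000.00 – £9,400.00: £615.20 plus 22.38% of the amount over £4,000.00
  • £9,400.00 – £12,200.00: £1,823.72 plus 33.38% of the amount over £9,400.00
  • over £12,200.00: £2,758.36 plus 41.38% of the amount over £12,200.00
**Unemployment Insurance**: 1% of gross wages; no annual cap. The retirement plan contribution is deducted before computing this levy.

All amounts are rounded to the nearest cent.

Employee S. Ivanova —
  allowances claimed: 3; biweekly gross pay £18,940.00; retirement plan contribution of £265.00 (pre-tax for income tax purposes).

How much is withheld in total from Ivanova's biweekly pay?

£5,490.39

Income Tax: taxable = £18,940.00 − £265.00 − 3×£108.00 = £18,351.00
  £2,758.36 + 41.38% × (£18,351.00 − £12,200.00) = £2,758.36 + 41.38% × £6,151.00 = £5,303.64
Unemployment Insurance: 1% × £18,675.00 = £186.75
Total: £5,303.64 + £186.75 = £5,490.39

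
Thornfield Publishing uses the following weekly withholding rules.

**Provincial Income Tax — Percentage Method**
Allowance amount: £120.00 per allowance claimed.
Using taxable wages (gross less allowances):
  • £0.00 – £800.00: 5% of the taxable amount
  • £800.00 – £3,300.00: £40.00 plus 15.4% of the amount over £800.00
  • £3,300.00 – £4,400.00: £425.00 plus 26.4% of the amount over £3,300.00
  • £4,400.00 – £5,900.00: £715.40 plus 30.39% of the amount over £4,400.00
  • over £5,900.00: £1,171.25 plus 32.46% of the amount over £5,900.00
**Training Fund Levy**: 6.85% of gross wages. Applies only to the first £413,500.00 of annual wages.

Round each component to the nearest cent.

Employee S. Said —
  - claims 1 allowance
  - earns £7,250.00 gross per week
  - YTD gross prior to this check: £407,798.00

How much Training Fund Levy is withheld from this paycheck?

£390.59

Training Fund Levy: cap £413,500.00 − YTD £407,798.00 = £5,702.00 subject; 6.85% × £5,702.00 = £390.59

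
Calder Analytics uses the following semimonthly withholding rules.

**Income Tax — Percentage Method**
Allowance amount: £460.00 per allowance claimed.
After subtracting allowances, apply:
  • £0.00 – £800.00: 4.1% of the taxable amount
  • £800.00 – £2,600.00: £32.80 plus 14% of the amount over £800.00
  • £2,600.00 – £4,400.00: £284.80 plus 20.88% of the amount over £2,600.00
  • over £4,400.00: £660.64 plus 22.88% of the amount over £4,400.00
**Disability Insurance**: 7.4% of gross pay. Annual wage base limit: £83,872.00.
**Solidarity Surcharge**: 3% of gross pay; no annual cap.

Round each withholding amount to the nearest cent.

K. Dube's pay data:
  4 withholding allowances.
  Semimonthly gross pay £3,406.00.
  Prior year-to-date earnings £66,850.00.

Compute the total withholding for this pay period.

Income Tax: taxable = £3,406.00 − 4×£460.00 = £1,566.00
  £32.80 + 14% × (£1,566.00 − £800.00) = £32.80 + 14% × £766.00 = £140.04
Disability Insurance: 7.4% × £3,406.00 = £252.04
Solidarity Surcharge: 3% × £3,406.00 = £102.18
Total: £140.04 + £252.04 + £102.18 = £494.26

£494.26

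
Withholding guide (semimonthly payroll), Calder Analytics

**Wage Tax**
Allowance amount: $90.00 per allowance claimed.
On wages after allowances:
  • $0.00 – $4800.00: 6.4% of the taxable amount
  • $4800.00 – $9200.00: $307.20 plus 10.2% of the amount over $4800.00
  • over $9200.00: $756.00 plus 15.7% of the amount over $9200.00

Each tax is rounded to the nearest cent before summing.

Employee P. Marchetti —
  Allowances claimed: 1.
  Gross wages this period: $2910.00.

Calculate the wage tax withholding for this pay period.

Wage Tax: taxable = $2910.00 − 1×$90.00 = $2820.00
  6.4% × $2820.00 = $180.48

$180.48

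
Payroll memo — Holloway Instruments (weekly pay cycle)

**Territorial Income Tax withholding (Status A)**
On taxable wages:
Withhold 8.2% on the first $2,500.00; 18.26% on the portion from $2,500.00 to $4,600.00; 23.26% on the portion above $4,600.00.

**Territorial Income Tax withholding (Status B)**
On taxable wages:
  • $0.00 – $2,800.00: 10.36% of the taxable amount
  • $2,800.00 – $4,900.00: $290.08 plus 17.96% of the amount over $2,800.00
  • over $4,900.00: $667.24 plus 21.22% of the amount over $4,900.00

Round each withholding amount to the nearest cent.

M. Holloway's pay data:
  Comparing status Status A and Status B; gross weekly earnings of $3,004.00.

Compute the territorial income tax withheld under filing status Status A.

$297.03

Territorial Income Tax (Status A): taxable = $3,004.00
  $205.00 + 18.26% × ($3,004.00 − $2,500.00) = $205.00 + 18.26% × $504.00 = $297.03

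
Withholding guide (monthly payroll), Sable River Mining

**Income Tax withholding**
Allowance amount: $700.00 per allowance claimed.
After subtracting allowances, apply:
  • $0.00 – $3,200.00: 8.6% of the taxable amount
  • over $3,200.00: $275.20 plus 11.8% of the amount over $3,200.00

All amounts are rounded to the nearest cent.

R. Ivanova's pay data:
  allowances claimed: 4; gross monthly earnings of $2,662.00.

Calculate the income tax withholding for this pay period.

$0.00

Income Tax: taxable = $2,662.00 − 4×$700.00 = $-138.00
  Taxable ≤ 0 → $0.00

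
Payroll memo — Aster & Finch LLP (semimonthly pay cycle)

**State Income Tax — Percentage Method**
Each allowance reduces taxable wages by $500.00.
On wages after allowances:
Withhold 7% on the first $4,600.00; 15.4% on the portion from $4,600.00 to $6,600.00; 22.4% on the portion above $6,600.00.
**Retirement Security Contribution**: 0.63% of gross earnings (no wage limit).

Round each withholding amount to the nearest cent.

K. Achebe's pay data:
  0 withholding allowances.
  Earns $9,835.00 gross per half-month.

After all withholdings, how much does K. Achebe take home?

State Income Tax: taxable = $9,835.00
  $630.00 + 22.4% × ($9,835.00 − $6,600.00) = $630.00 + 22.4% × $3,235.00 = $1,354.64
Retirement Security Contribution: 0.63% × $9,835.00 = $61.96
Total withheld: $1,354.64 + $61.96 = $1,416.60
Net pay: $9,835.00 − $1,416.60 = $8,418.40

$8,418.40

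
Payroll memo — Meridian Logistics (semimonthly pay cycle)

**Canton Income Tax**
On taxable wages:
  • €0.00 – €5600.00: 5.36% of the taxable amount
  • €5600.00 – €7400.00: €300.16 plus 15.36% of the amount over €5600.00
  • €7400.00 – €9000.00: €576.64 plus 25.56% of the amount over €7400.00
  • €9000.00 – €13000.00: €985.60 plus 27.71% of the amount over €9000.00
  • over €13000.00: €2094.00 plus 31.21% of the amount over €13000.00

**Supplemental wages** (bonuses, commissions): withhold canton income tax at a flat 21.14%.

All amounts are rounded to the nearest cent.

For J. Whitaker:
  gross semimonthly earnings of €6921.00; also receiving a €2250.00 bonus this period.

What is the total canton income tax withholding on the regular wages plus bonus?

€978.72

Canton Income Tax: taxable = €6921.00
  €300.16 + 15.36% × (€6921.00 − €5600.00) = €300.16 + 15.36% × €1321.00 = €503.07
Supplemental (21.14% flat on bonus): 21.14% × €2250.00 = €475.65
Total canton income tax: €503.07 + €475.65 = €978.72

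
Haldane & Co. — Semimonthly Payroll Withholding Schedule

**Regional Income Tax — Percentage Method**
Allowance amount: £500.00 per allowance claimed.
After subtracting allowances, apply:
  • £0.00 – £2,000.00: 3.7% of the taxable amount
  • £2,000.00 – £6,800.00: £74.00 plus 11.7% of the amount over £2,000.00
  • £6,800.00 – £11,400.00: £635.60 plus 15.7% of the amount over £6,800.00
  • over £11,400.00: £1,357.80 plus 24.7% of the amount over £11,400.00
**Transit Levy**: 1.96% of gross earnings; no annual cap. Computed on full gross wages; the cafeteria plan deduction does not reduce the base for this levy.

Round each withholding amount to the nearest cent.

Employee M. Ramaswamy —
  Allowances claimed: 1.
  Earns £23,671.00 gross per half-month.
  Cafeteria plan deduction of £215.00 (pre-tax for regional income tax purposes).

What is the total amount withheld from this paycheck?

Regional Income Tax: taxable = £23,671.00 − £215.00 − 1×£500.00 = £22,956.00
  £1,357.80 + 24.7% × (£22,956.00 − £11,400.00) = £1,357.80 + 24.7% × £11,556.00 = £4,212.13
Transit Levy: 1.96% × £23,671.00 = £463.95
Total: £4,212.13 + £463.95 = £4,676.08

£4,676.08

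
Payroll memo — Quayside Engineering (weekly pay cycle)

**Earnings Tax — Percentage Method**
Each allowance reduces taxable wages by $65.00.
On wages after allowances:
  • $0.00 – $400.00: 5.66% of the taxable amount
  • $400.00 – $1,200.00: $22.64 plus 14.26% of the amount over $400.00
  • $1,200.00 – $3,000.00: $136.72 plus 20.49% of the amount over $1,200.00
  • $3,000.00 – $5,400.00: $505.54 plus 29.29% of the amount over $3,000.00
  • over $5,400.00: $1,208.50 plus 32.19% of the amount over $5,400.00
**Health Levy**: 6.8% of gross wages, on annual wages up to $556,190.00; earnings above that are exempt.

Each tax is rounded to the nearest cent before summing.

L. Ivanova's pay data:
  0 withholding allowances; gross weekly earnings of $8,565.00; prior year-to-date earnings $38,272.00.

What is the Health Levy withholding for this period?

Health Levy: 6.8% × $8,565.00 = $582.42

$582.42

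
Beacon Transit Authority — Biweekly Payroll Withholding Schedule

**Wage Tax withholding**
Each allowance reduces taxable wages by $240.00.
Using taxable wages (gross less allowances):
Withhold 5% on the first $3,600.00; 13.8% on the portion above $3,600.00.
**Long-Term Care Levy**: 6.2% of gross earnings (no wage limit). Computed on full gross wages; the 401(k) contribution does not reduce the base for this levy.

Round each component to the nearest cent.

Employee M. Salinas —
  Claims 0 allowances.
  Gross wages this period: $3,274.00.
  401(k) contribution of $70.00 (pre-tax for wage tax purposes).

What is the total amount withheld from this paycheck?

$363.19

Wage Tax: taxable = $3,274.00 − $70.00 = $3,204.00
  5% × $3,204.00 = $160.20
Long-Term Care Levy: 6.2% × $3,274.00 = $202.99
Total: $160.20 + $202.99 = $363.19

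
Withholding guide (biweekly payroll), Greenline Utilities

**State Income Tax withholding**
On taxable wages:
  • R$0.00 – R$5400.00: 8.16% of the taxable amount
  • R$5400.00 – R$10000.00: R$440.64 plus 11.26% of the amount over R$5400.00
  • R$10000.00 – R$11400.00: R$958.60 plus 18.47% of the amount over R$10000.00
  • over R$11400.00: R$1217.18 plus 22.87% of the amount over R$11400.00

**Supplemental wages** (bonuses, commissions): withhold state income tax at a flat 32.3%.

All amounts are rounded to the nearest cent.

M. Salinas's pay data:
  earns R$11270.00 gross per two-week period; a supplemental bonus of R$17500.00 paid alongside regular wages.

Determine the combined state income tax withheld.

R$6845.67

State Income Tax: taxable = R$11270.00
  R$958.60 + 18.47% × (R$11270.00 − R$10000.00) = R$958.60 + 18.47% × R$1270.00 = R$1193.17
Supplemental (32.3% flat on bonus): 32.3% × R$17500.00 = R$5652.50
Total state income tax: R$1193.17 + R$5652.50 = R$6845.67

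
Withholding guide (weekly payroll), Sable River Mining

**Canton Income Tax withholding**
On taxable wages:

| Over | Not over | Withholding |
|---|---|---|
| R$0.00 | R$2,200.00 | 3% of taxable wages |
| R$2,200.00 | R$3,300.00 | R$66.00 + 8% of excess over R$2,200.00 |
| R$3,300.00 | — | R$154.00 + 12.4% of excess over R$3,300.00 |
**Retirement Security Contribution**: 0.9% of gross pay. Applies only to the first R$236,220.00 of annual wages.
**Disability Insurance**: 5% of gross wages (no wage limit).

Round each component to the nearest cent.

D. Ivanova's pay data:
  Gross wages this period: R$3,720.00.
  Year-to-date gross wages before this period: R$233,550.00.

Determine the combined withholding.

R$416.11

Canton Income Tax: taxable = R$3,720.00
  R$154.00 + 12.4% × (R$3,720.00 − R$3,300.00) = R$154.00 + 12.4% × R$420.00 = R$206.08
Retirement Security Contribution: cap R$236,220.00 − YTD R$233,550.00 = R$2,670.00 subject; 0.9% × R$2,670.00 = R$24.03
Disability Insurance: 5% × R$3,720.00 = R$186.00
Total: R$206.08 + R$24.03 + R$186.00 = R$416.11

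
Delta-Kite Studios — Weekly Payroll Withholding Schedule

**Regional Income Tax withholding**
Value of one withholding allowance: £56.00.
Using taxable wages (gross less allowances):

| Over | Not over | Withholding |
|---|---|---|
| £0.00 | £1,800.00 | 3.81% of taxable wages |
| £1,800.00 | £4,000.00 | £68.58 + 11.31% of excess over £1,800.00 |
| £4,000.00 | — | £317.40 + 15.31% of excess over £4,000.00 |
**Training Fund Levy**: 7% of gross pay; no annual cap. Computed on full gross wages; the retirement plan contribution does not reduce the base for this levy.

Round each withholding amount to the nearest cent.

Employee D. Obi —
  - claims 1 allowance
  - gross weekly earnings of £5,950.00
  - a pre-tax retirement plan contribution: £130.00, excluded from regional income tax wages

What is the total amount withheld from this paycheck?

£1,003.97

Regional Income Tax: taxable = £5,950.00 − £130.00 − 1×£56.00 = £5,764.00
  £317.40 + 15.31% × (£5,764.00 − £4,000.00) = £317.40 + 15.31% × £1,764.00 = £587.47
Training Fund Levy: 7% × £5,950.00 = £416.50
Total: £587.47 + £416.50 = £1,003.97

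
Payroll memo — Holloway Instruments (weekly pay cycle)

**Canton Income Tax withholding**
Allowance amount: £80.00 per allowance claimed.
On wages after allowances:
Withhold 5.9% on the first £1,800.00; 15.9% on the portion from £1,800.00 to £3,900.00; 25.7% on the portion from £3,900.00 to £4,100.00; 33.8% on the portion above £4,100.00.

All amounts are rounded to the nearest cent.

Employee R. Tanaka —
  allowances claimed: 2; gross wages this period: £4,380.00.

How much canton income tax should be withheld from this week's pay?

Canton Income Tax: taxable = £4,380.00 − 2×£80.00 = £4,220.00
  £491.50 + 33.8% × (£4,220.00 − £4,100.00) = £491.50 + 33.8% × £120.00 = £532.06

£532.06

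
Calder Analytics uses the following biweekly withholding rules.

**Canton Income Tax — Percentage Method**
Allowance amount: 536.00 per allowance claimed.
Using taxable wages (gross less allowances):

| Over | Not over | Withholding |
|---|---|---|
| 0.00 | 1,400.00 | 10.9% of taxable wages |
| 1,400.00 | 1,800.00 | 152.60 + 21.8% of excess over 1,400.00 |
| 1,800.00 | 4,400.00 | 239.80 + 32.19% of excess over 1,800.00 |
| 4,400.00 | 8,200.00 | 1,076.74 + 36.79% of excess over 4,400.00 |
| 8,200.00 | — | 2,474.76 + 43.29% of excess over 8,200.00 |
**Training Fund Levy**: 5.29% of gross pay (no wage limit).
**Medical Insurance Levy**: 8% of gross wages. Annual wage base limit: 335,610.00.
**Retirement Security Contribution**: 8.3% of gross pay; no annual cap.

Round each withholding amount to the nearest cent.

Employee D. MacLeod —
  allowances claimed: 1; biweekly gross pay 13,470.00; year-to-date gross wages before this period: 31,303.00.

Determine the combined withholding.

7,432.28

Canton Income Tax: taxable = 13,470.00 − 1×536.00 = 12,934.00
  2,474.76 + 43.29% × (12,934.00 − 8,200.00) = 2,474.76 + 43.29% × 4,734.00 = 4,524.11
Training Fund Levy: 5.29% × 13,470.00 = 712.56
Medical Insurance Levy: 8% × 13,470.00 = 1,077.60
Retirement Security Contribution: 8.3% × 13,470.00 = 1,118.01
Total: 4,524.11 + 712.56 + 1,077.60 + 1,118.01 = 7,432.28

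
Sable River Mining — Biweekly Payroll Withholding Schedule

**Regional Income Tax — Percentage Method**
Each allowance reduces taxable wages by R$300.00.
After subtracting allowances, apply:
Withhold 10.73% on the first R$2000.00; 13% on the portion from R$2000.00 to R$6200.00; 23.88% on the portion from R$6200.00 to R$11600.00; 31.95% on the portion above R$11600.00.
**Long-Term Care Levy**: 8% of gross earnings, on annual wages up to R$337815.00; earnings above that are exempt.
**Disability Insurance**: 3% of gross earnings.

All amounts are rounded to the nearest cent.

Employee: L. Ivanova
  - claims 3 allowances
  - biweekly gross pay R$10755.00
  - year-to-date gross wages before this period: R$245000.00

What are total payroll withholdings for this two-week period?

R$2816.46

Regional Income Tax: taxable = R$10755.00 − 3×R$300.00 = R$9855.00
  R$760.60 + 23.88% × (R$9855.00 − R$6200.00) = R$760.60 + 23.88% × R$3655.00 = R$1633.41
Long-Term Care Levy: 8% × R$10755.00 = R$860.40
Disability Insurance: 3% × R$10755.00 = R$322.65
Total: R$1633.41 + R$860.40 + R$322.65 = R$2816.46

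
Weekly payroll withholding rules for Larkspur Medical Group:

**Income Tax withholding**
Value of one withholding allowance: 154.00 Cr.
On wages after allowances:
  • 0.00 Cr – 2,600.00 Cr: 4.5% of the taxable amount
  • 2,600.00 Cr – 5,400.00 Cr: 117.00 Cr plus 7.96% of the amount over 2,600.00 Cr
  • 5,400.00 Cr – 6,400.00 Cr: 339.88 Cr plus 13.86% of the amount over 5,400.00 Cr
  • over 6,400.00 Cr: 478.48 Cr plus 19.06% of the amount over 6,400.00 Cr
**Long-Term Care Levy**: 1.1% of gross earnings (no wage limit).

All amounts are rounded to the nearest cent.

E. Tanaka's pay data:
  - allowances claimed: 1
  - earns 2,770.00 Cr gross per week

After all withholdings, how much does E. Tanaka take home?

2,621.26 Cr

Income Tax: taxable = 2,770.00 Cr − 1×154.00 Cr = 2,616.00 Cr
  117.00 Cr + 7.96% × (2,616.00 Cr − 2,600.00 Cr) = 117.00 Cr + 7.96% × 16.00 Cr = 118.27 Cr
Long-Term Care Levy: 1.1% × 2,770.00 Cr = 30.47 Cr
Total withheld: 118.27 Cr + 30.47 Cr = 148.74 Cr
Net pay: 2,770.00 Cr − 148.74 Cr = 2,621.26 Cr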